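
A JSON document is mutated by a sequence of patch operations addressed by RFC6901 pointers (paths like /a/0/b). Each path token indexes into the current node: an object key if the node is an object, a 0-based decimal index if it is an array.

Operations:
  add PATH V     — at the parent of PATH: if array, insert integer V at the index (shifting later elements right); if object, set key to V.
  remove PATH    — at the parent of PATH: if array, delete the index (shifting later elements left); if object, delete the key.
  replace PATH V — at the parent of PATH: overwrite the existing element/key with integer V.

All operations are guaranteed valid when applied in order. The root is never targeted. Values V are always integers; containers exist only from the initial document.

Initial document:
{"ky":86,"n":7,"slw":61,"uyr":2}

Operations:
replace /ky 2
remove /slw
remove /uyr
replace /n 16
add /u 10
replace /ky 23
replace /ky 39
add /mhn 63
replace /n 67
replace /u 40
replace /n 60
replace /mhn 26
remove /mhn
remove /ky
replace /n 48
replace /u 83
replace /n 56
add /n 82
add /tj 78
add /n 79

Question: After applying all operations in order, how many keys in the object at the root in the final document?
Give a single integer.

After op 1 (replace /ky 2): {"ky":2,"n":7,"slw":61,"uyr":2}
After op 2 (remove /slw): {"ky":2,"n":7,"uyr":2}
After op 3 (remove /uyr): {"ky":2,"n":7}
After op 4 (replace /n 16): {"ky":2,"n":16}
After op 5 (add /u 10): {"ky":2,"n":16,"u":10}
After op 6 (replace /ky 23): {"ky":23,"n":16,"u":10}
After op 7 (replace /ky 39): {"ky":39,"n":16,"u":10}
After op 8 (add /mhn 63): {"ky":39,"mhn":63,"n":16,"u":10}
After op 9 (replace /n 67): {"ky":39,"mhn":63,"n":67,"u":10}
After op 10 (replace /u 40): {"ky":39,"mhn":63,"n":67,"u":40}
After op 11 (replace /n 60): {"ky":39,"mhn":63,"n":60,"u":40}
After op 12 (replace /mhn 26): {"ky":39,"mhn":26,"n":60,"u":40}
After op 13 (remove /mhn): {"ky":39,"n":60,"u":40}
After op 14 (remove /ky): {"n":60,"u":40}
After op 15 (replace /n 48): {"n":48,"u":40}
After op 16 (replace /u 83): {"n":48,"u":83}
After op 17 (replace /n 56): {"n":56,"u":83}
After op 18 (add /n 82): {"n":82,"u":83}
After op 19 (add /tj 78): {"n":82,"tj":78,"u":83}
After op 20 (add /n 79): {"n":79,"tj":78,"u":83}
Size at the root: 3

Answer: 3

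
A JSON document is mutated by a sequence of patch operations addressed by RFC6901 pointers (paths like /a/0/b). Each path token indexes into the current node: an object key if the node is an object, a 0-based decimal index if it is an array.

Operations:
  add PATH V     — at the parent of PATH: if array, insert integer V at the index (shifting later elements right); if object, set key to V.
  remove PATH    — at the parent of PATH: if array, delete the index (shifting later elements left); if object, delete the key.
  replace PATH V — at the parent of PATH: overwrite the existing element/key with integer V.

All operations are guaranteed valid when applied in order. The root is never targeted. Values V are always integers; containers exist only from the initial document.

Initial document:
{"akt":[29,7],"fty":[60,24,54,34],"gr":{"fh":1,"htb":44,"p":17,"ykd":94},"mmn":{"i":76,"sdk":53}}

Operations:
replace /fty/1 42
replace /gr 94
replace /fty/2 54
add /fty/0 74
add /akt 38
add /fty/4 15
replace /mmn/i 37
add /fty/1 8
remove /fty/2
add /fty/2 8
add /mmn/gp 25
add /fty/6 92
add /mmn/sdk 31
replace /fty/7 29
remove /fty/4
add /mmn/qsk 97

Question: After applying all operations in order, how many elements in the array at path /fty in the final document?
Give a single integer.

Answer: 7

Derivation:
After op 1 (replace /fty/1 42): {"akt":[29,7],"fty":[60,42,54,34],"gr":{"fh":1,"htb":44,"p":17,"ykd":94},"mmn":{"i":76,"sdk":53}}
After op 2 (replace /gr 94): {"akt":[29,7],"fty":[60,42,54,34],"gr":94,"mmn":{"i":76,"sdk":53}}
After op 3 (replace /fty/2 54): {"akt":[29,7],"fty":[60,42,54,34],"gr":94,"mmn":{"i":76,"sdk":53}}
After op 4 (add /fty/0 74): {"akt":[29,7],"fty":[74,60,42,54,34],"gr":94,"mmn":{"i":76,"sdk":53}}
After op 5 (add /akt 38): {"akt":38,"fty":[74,60,42,54,34],"gr":94,"mmn":{"i":76,"sdk":53}}
After op 6 (add /fty/4 15): {"akt":38,"fty":[74,60,42,54,15,34],"gr":94,"mmn":{"i":76,"sdk":53}}
After op 7 (replace /mmn/i 37): {"akt":38,"fty":[74,60,42,54,15,34],"gr":94,"mmn":{"i":37,"sdk":53}}
After op 8 (add /fty/1 8): {"akt":38,"fty":[74,8,60,42,54,15,34],"gr":94,"mmn":{"i":37,"sdk":53}}
After op 9 (remove /fty/2): {"akt":38,"fty":[74,8,42,54,15,34],"gr":94,"mmn":{"i":37,"sdk":53}}
After op 10 (add /fty/2 8): {"akt":38,"fty":[74,8,8,42,54,15,34],"gr":94,"mmn":{"i":37,"sdk":53}}
After op 11 (add /mmn/gp 25): {"akt":38,"fty":[74,8,8,42,54,15,34],"gr":94,"mmn":{"gp":25,"i":37,"sdk":53}}
After op 12 (add /fty/6 92): {"akt":38,"fty":[74,8,8,42,54,15,92,34],"gr":94,"mmn":{"gp":25,"i":37,"sdk":53}}
After op 13 (add /mmn/sdk 31): {"akt":38,"fty":[74,8,8,42,54,15,92,34],"gr":94,"mmn":{"gp":25,"i":37,"sdk":31}}
After op 14 (replace /fty/7 29): {"akt":38,"fty":[74,8,8,42,54,15,92,29],"gr":94,"mmn":{"gp":25,"i":37,"sdk":31}}
After op 15 (remove /fty/4): {"akt":38,"fty":[74,8,8,42,15,92,29],"gr":94,"mmn":{"gp":25,"i":37,"sdk":31}}
After op 16 (add /mmn/qsk 97): {"akt":38,"fty":[74,8,8,42,15,92,29],"gr":94,"mmn":{"gp":25,"i":37,"qsk":97,"sdk":31}}
Size at path /fty: 7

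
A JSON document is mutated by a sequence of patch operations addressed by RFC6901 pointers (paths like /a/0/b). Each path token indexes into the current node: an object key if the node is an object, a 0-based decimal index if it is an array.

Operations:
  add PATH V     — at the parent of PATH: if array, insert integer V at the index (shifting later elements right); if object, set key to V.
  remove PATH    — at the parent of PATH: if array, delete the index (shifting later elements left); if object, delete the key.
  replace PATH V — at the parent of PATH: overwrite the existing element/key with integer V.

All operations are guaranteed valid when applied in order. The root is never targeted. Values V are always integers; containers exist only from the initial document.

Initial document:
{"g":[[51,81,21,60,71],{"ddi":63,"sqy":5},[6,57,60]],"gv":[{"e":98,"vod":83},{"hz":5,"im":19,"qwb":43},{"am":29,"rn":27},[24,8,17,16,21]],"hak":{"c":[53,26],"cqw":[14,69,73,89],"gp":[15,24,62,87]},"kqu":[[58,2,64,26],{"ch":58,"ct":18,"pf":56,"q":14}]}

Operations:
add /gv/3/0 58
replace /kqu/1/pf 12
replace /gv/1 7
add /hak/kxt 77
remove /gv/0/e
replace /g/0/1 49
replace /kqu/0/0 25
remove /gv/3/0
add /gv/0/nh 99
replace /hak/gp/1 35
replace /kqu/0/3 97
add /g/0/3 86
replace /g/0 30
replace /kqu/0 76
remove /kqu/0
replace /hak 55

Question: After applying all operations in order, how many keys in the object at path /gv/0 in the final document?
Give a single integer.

After op 1 (add /gv/3/0 58): {"g":[[51,81,21,60,71],{"ddi":63,"sqy":5},[6,57,60]],"gv":[{"e":98,"vod":83},{"hz":5,"im":19,"qwb":43},{"am":29,"rn":27},[58,24,8,17,16,21]],"hak":{"c":[53,26],"cqw":[14,69,73,89],"gp":[15,24,62,87]},"kqu":[[58,2,64,26],{"ch":58,"ct":18,"pf":56,"q":14}]}
After op 2 (replace /kqu/1/pf 12): {"g":[[51,81,21,60,71],{"ddi":63,"sqy":5},[6,57,60]],"gv":[{"e":98,"vod":83},{"hz":5,"im":19,"qwb":43},{"am":29,"rn":27},[58,24,8,17,16,21]],"hak":{"c":[53,26],"cqw":[14,69,73,89],"gp":[15,24,62,87]},"kqu":[[58,2,64,26],{"ch":58,"ct":18,"pf":12,"q":14}]}
After op 3 (replace /gv/1 7): {"g":[[51,81,21,60,71],{"ddi":63,"sqy":5},[6,57,60]],"gv":[{"e":98,"vod":83},7,{"am":29,"rn":27},[58,24,8,17,16,21]],"hak":{"c":[53,26],"cqw":[14,69,73,89],"gp":[15,24,62,87]},"kqu":[[58,2,64,26],{"ch":58,"ct":18,"pf":12,"q":14}]}
After op 4 (add /hak/kxt 77): {"g":[[51,81,21,60,71],{"ddi":63,"sqy":5},[6,57,60]],"gv":[{"e":98,"vod":83},7,{"am":29,"rn":27},[58,24,8,17,16,21]],"hak":{"c":[53,26],"cqw":[14,69,73,89],"gp":[15,24,62,87],"kxt":77},"kqu":[[58,2,64,26],{"ch":58,"ct":18,"pf":12,"q":14}]}
After op 5 (remove /gv/0/e): {"g":[[51,81,21,60,71],{"ddi":63,"sqy":5},[6,57,60]],"gv":[{"vod":83},7,{"am":29,"rn":27},[58,24,8,17,16,21]],"hak":{"c":[53,26],"cqw":[14,69,73,89],"gp":[15,24,62,87],"kxt":77},"kqu":[[58,2,64,26],{"ch":58,"ct":18,"pf":12,"q":14}]}
After op 6 (replace /g/0/1 49): {"g":[[51,49,21,60,71],{"ddi":63,"sqy":5},[6,57,60]],"gv":[{"vod":83},7,{"am":29,"rn":27},[58,24,8,17,16,21]],"hak":{"c":[53,26],"cqw":[14,69,73,89],"gp":[15,24,62,87],"kxt":77},"kqu":[[58,2,64,26],{"ch":58,"ct":18,"pf":12,"q":14}]}
After op 7 (replace /kqu/0/0 25): {"g":[[51,49,21,60,71],{"ddi":63,"sqy":5},[6,57,60]],"gv":[{"vod":83},7,{"am":29,"rn":27},[58,24,8,17,16,21]],"hak":{"c":[53,26],"cqw":[14,69,73,89],"gp":[15,24,62,87],"kxt":77},"kqu":[[25,2,64,26],{"ch":58,"ct":18,"pf":12,"q":14}]}
After op 8 (remove /gv/3/0): {"g":[[51,49,21,60,71],{"ddi":63,"sqy":5},[6,57,60]],"gv":[{"vod":83},7,{"am":29,"rn":27},[24,8,17,16,21]],"hak":{"c":[53,26],"cqw":[14,69,73,89],"gp":[15,24,62,87],"kxt":77},"kqu":[[25,2,64,26],{"ch":58,"ct":18,"pf":12,"q":14}]}
After op 9 (add /gv/0/nh 99): {"g":[[51,49,21,60,71],{"ddi":63,"sqy":5},[6,57,60]],"gv":[{"nh":99,"vod":83},7,{"am":29,"rn":27},[24,8,17,16,21]],"hak":{"c":[53,26],"cqw":[14,69,73,89],"gp":[15,24,62,87],"kxt":77},"kqu":[[25,2,64,26],{"ch":58,"ct":18,"pf":12,"q":14}]}
After op 10 (replace /hak/gp/1 35): {"g":[[51,49,21,60,71],{"ddi":63,"sqy":5},[6,57,60]],"gv":[{"nh":99,"vod":83},7,{"am":29,"rn":27},[24,8,17,16,21]],"hak":{"c":[53,26],"cqw":[14,69,73,89],"gp":[15,35,62,87],"kxt":77},"kqu":[[25,2,64,26],{"ch":58,"ct":18,"pf":12,"q":14}]}
After op 11 (replace /kqu/0/3 97): {"g":[[51,49,21,60,71],{"ddi":63,"sqy":5},[6,57,60]],"gv":[{"nh":99,"vod":83},7,{"am":29,"rn":27},[24,8,17,16,21]],"hak":{"c":[53,26],"cqw":[14,69,73,89],"gp":[15,35,62,87],"kxt":77},"kqu":[[25,2,64,97],{"ch":58,"ct":18,"pf":12,"q":14}]}
After op 12 (add /g/0/3 86): {"g":[[51,49,21,86,60,71],{"ddi":63,"sqy":5},[6,57,60]],"gv":[{"nh":99,"vod":83},7,{"am":29,"rn":27},[24,8,17,16,21]],"hak":{"c":[53,26],"cqw":[14,69,73,89],"gp":[15,35,62,87],"kxt":77},"kqu":[[25,2,64,97],{"ch":58,"ct":18,"pf":12,"q":14}]}
After op 13 (replace /g/0 30): {"g":[30,{"ddi":63,"sqy":5},[6,57,60]],"gv":[{"nh":99,"vod":83},7,{"am":29,"rn":27},[24,8,17,16,21]],"hak":{"c":[53,26],"cqw":[14,69,73,89],"gp":[15,35,62,87],"kxt":77},"kqu":[[25,2,64,97],{"ch":58,"ct":18,"pf":12,"q":14}]}
After op 14 (replace /kqu/0 76): {"g":[30,{"ddi":63,"sqy":5},[6,57,60]],"gv":[{"nh":99,"vod":83},7,{"am":29,"rn":27},[24,8,17,16,21]],"hak":{"c":[53,26],"cqw":[14,69,73,89],"gp":[15,35,62,87],"kxt":77},"kqu":[76,{"ch":58,"ct":18,"pf":12,"q":14}]}
After op 15 (remove /kqu/0): {"g":[30,{"ddi":63,"sqy":5},[6,57,60]],"gv":[{"nh":99,"vod":83},7,{"am":29,"rn":27},[24,8,17,16,21]],"hak":{"c":[53,26],"cqw":[14,69,73,89],"gp":[15,35,62,87],"kxt":77},"kqu":[{"ch":58,"ct":18,"pf":12,"q":14}]}
After op 16 (replace /hak 55): {"g":[30,{"ddi":63,"sqy":5},[6,57,60]],"gv":[{"nh":99,"vod":83},7,{"am":29,"rn":27},[24,8,17,16,21]],"hak":55,"kqu":[{"ch":58,"ct":18,"pf":12,"q":14}]}
Size at path /gv/0: 2

Answer: 2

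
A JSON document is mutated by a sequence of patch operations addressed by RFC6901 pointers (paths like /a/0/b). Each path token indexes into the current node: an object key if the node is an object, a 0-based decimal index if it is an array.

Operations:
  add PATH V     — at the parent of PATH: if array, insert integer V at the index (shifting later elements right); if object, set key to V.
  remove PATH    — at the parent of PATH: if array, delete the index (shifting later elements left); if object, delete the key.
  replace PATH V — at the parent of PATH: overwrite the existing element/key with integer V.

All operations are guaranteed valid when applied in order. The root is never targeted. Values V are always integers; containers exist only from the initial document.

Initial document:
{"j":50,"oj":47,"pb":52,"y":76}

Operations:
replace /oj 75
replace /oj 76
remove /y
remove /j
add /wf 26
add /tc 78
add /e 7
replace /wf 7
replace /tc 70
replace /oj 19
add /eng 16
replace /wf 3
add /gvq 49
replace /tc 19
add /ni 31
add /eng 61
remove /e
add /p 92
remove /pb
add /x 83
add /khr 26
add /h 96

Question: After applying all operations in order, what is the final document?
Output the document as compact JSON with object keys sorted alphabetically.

Answer: {"eng":61,"gvq":49,"h":96,"khr":26,"ni":31,"oj":19,"p":92,"tc":19,"wf":3,"x":83}

Derivation:
After op 1 (replace /oj 75): {"j":50,"oj":75,"pb":52,"y":76}
After op 2 (replace /oj 76): {"j":50,"oj":76,"pb":52,"y":76}
After op 3 (remove /y): {"j":50,"oj":76,"pb":52}
After op 4 (remove /j): {"oj":76,"pb":52}
After op 5 (add /wf 26): {"oj":76,"pb":52,"wf":26}
After op 6 (add /tc 78): {"oj":76,"pb":52,"tc":78,"wf":26}
After op 7 (add /e 7): {"e":7,"oj":76,"pb":52,"tc":78,"wf":26}
After op 8 (replace /wf 7): {"e":7,"oj":76,"pb":52,"tc":78,"wf":7}
After op 9 (replace /tc 70): {"e":7,"oj":76,"pb":52,"tc":70,"wf":7}
After op 10 (replace /oj 19): {"e":7,"oj":19,"pb":52,"tc":70,"wf":7}
After op 11 (add /eng 16): {"e":7,"eng":16,"oj":19,"pb":52,"tc":70,"wf":7}
After op 12 (replace /wf 3): {"e":7,"eng":16,"oj":19,"pb":52,"tc":70,"wf":3}
After op 13 (add /gvq 49): {"e":7,"eng":16,"gvq":49,"oj":19,"pb":52,"tc":70,"wf":3}
After op 14 (replace /tc 19): {"e":7,"eng":16,"gvq":49,"oj":19,"pb":52,"tc":19,"wf":3}
After op 15 (add /ni 31): {"e":7,"eng":16,"gvq":49,"ni":31,"oj":19,"pb":52,"tc":19,"wf":3}
After op 16 (add /eng 61): {"e":7,"eng":61,"gvq":49,"ni":31,"oj":19,"pb":52,"tc":19,"wf":3}
After op 17 (remove /e): {"eng":61,"gvq":49,"ni":31,"oj":19,"pb":52,"tc":19,"wf":3}
After op 18 (add /p 92): {"eng":61,"gvq":49,"ni":31,"oj":19,"p":92,"pb":52,"tc":19,"wf":3}
After op 19 (remove /pb): {"eng":61,"gvq":49,"ni":31,"oj":19,"p":92,"tc":19,"wf":3}
After op 20 (add /x 83): {"eng":61,"gvq":49,"ni":31,"oj":19,"p":92,"tc":19,"wf":3,"x":83}
After op 21 (add /khr 26): {"eng":61,"gvq":49,"khr":26,"ni":31,"oj":19,"p":92,"tc":19,"wf":3,"x":83}
After op 22 (add /h 96): {"eng":61,"gvq":49,"h":96,"khr":26,"ni":31,"oj":19,"p":92,"tc":19,"wf":3,"x":83}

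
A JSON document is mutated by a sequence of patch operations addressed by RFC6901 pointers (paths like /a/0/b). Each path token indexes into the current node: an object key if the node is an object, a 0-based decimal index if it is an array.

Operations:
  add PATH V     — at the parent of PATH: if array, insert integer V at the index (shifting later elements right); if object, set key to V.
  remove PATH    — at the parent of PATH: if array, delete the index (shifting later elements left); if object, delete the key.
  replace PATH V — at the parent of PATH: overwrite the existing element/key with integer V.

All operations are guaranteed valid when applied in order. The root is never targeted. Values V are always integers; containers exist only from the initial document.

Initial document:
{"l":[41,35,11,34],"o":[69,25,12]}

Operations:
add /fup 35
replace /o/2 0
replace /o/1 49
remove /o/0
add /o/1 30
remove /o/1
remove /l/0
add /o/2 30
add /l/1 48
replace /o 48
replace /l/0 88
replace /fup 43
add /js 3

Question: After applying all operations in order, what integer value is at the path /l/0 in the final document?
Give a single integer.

Answer: 88

Derivation:
After op 1 (add /fup 35): {"fup":35,"l":[41,35,11,34],"o":[69,25,12]}
After op 2 (replace /o/2 0): {"fup":35,"l":[41,35,11,34],"o":[69,25,0]}
After op 3 (replace /o/1 49): {"fup":35,"l":[41,35,11,34],"o":[69,49,0]}
After op 4 (remove /o/0): {"fup":35,"l":[41,35,11,34],"o":[49,0]}
After op 5 (add /o/1 30): {"fup":35,"l":[41,35,11,34],"o":[49,30,0]}
After op 6 (remove /o/1): {"fup":35,"l":[41,35,11,34],"o":[49,0]}
After op 7 (remove /l/0): {"fup":35,"l":[35,11,34],"o":[49,0]}
After op 8 (add /o/2 30): {"fup":35,"l":[35,11,34],"o":[49,0,30]}
After op 9 (add /l/1 48): {"fup":35,"l":[35,48,11,34],"o":[49,0,30]}
After op 10 (replace /o 48): {"fup":35,"l":[35,48,11,34],"o":48}
After op 11 (replace /l/0 88): {"fup":35,"l":[88,48,11,34],"o":48}
After op 12 (replace /fup 43): {"fup":43,"l":[88,48,11,34],"o":48}
After op 13 (add /js 3): {"fup":43,"js":3,"l":[88,48,11,34],"o":48}
Value at /l/0: 88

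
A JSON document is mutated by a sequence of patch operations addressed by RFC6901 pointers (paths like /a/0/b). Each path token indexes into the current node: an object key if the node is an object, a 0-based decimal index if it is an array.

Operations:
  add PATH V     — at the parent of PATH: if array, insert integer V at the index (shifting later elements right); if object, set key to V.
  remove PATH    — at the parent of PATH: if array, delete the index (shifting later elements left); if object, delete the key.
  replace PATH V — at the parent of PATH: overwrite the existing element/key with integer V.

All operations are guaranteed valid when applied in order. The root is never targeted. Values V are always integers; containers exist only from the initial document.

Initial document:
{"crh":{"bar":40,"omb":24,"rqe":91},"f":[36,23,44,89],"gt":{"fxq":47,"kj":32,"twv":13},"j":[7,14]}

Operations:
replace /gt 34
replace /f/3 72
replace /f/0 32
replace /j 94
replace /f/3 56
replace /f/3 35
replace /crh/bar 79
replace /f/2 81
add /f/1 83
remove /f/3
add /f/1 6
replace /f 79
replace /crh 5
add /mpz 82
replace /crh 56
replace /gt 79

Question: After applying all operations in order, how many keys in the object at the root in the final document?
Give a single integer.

Answer: 5

Derivation:
After op 1 (replace /gt 34): {"crh":{"bar":40,"omb":24,"rqe":91},"f":[36,23,44,89],"gt":34,"j":[7,14]}
After op 2 (replace /f/3 72): {"crh":{"bar":40,"omb":24,"rqe":91},"f":[36,23,44,72],"gt":34,"j":[7,14]}
After op 3 (replace /f/0 32): {"crh":{"bar":40,"omb":24,"rqe":91},"f":[32,23,44,72],"gt":34,"j":[7,14]}
After op 4 (replace /j 94): {"crh":{"bar":40,"omb":24,"rqe":91},"f":[32,23,44,72],"gt":34,"j":94}
After op 5 (replace /f/3 56): {"crh":{"bar":40,"omb":24,"rqe":91},"f":[32,23,44,56],"gt":34,"j":94}
After op 6 (replace /f/3 35): {"crh":{"bar":40,"omb":24,"rqe":91},"f":[32,23,44,35],"gt":34,"j":94}
After op 7 (replace /crh/bar 79): {"crh":{"bar":79,"omb":24,"rqe":91},"f":[32,23,44,35],"gt":34,"j":94}
After op 8 (replace /f/2 81): {"crh":{"bar":79,"omb":24,"rqe":91},"f":[32,23,81,35],"gt":34,"j":94}
After op 9 (add /f/1 83): {"crh":{"bar":79,"omb":24,"rqe":91},"f":[32,83,23,81,35],"gt":34,"j":94}
After op 10 (remove /f/3): {"crh":{"bar":79,"omb":24,"rqe":91},"f":[32,83,23,35],"gt":34,"j":94}
After op 11 (add /f/1 6): {"crh":{"bar":79,"omb":24,"rqe":91},"f":[32,6,83,23,35],"gt":34,"j":94}
After op 12 (replace /f 79): {"crh":{"bar":79,"omb":24,"rqe":91},"f":79,"gt":34,"j":94}
After op 13 (replace /crh 5): {"crh":5,"f":79,"gt":34,"j":94}
After op 14 (add /mpz 82): {"crh":5,"f":79,"gt":34,"j":94,"mpz":82}
After op 15 (replace /crh 56): {"crh":56,"f":79,"gt":34,"j":94,"mpz":82}
After op 16 (replace /gt 79): {"crh":56,"f":79,"gt":79,"j":94,"mpz":82}
Size at the root: 5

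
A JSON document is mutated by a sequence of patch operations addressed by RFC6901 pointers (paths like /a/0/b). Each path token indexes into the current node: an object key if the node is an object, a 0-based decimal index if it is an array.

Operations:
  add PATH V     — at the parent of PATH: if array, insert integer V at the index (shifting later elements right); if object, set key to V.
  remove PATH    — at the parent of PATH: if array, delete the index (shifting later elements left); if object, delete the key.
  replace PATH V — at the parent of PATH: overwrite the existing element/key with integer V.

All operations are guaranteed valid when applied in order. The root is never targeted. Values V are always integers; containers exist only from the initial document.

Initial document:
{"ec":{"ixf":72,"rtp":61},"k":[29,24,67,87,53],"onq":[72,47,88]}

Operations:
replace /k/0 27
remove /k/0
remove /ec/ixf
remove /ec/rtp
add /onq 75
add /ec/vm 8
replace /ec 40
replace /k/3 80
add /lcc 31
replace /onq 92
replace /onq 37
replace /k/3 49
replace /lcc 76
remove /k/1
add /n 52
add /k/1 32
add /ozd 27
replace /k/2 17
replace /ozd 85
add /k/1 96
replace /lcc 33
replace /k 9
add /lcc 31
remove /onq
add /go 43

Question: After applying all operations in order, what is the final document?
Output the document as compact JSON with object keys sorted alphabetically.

After op 1 (replace /k/0 27): {"ec":{"ixf":72,"rtp":61},"k":[27,24,67,87,53],"onq":[72,47,88]}
After op 2 (remove /k/0): {"ec":{"ixf":72,"rtp":61},"k":[24,67,87,53],"onq":[72,47,88]}
After op 3 (remove /ec/ixf): {"ec":{"rtp":61},"k":[24,67,87,53],"onq":[72,47,88]}
After op 4 (remove /ec/rtp): {"ec":{},"k":[24,67,87,53],"onq":[72,47,88]}
After op 5 (add /onq 75): {"ec":{},"k":[24,67,87,53],"onq":75}
After op 6 (add /ec/vm 8): {"ec":{"vm":8},"k":[24,67,87,53],"onq":75}
After op 7 (replace /ec 40): {"ec":40,"k":[24,67,87,53],"onq":75}
After op 8 (replace /k/3 80): {"ec":40,"k":[24,67,87,80],"onq":75}
After op 9 (add /lcc 31): {"ec":40,"k":[24,67,87,80],"lcc":31,"onq":75}
After op 10 (replace /onq 92): {"ec":40,"k":[24,67,87,80],"lcc":31,"onq":92}
After op 11 (replace /onq 37): {"ec":40,"k":[24,67,87,80],"lcc":31,"onq":37}
After op 12 (replace /k/3 49): {"ec":40,"k":[24,67,87,49],"lcc":31,"onq":37}
After op 13 (replace /lcc 76): {"ec":40,"k":[24,67,87,49],"lcc":76,"onq":37}
After op 14 (remove /k/1): {"ec":40,"k":[24,87,49],"lcc":76,"onq":37}
After op 15 (add /n 52): {"ec":40,"k":[24,87,49],"lcc":76,"n":52,"onq":37}
After op 16 (add /k/1 32): {"ec":40,"k":[24,32,87,49],"lcc":76,"n":52,"onq":37}
After op 17 (add /ozd 27): {"ec":40,"k":[24,32,87,49],"lcc":76,"n":52,"onq":37,"ozd":27}
After op 18 (replace /k/2 17): {"ec":40,"k":[24,32,17,49],"lcc":76,"n":52,"onq":37,"ozd":27}
After op 19 (replace /ozd 85): {"ec":40,"k":[24,32,17,49],"lcc":76,"n":52,"onq":37,"ozd":85}
After op 20 (add /k/1 96): {"ec":40,"k":[24,96,32,17,49],"lcc":76,"n":52,"onq":37,"ozd":85}
After op 21 (replace /lcc 33): {"ec":40,"k":[24,96,32,17,49],"lcc":33,"n":52,"onq":37,"ozd":85}
After op 22 (replace /k 9): {"ec":40,"k":9,"lcc":33,"n":52,"onq":37,"ozd":85}
After op 23 (add /lcc 31): {"ec":40,"k":9,"lcc":31,"n":52,"onq":37,"ozd":85}
After op 24 (remove /onq): {"ec":40,"k":9,"lcc":31,"n":52,"ozd":85}
After op 25 (add /go 43): {"ec":40,"go":43,"k":9,"lcc":31,"n":52,"ozd":85}

Answer: {"ec":40,"go":43,"k":9,"lcc":31,"n":52,"ozd":85}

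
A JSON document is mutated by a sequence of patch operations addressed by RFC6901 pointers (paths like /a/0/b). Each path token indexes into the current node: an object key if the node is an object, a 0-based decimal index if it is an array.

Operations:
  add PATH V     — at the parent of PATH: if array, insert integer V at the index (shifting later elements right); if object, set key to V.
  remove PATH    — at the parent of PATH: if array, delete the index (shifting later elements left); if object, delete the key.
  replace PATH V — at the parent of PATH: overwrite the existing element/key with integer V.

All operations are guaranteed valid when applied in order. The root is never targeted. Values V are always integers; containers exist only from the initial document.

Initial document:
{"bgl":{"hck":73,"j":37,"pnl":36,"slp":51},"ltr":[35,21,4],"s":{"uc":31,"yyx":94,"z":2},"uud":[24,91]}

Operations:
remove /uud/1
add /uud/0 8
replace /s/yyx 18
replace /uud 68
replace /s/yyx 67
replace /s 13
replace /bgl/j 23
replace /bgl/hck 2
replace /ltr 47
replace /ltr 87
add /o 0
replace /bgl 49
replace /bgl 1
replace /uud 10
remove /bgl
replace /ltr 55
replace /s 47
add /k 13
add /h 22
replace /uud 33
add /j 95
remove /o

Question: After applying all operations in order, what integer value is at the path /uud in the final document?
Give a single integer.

After op 1 (remove /uud/1): {"bgl":{"hck":73,"j":37,"pnl":36,"slp":51},"ltr":[35,21,4],"s":{"uc":31,"yyx":94,"z":2},"uud":[24]}
After op 2 (add /uud/0 8): {"bgl":{"hck":73,"j":37,"pnl":36,"slp":51},"ltr":[35,21,4],"s":{"uc":31,"yyx":94,"z":2},"uud":[8,24]}
After op 3 (replace /s/yyx 18): {"bgl":{"hck":73,"j":37,"pnl":36,"slp":51},"ltr":[35,21,4],"s":{"uc":31,"yyx":18,"z":2},"uud":[8,24]}
After op 4 (replace /uud 68): {"bgl":{"hck":73,"j":37,"pnl":36,"slp":51},"ltr":[35,21,4],"s":{"uc":31,"yyx":18,"z":2},"uud":68}
After op 5 (replace /s/yyx 67): {"bgl":{"hck":73,"j":37,"pnl":36,"slp":51},"ltr":[35,21,4],"s":{"uc":31,"yyx":67,"z":2},"uud":68}
After op 6 (replace /s 13): {"bgl":{"hck":73,"j":37,"pnl":36,"slp":51},"ltr":[35,21,4],"s":13,"uud":68}
After op 7 (replace /bgl/j 23): {"bgl":{"hck":73,"j":23,"pnl":36,"slp":51},"ltr":[35,21,4],"s":13,"uud":68}
After op 8 (replace /bgl/hck 2): {"bgl":{"hck":2,"j":23,"pnl":36,"slp":51},"ltr":[35,21,4],"s":13,"uud":68}
After op 9 (replace /ltr 47): {"bgl":{"hck":2,"j":23,"pnl":36,"slp":51},"ltr":47,"s":13,"uud":68}
After op 10 (replace /ltr 87): {"bgl":{"hck":2,"j":23,"pnl":36,"slp":51},"ltr":87,"s":13,"uud":68}
After op 11 (add /o 0): {"bgl":{"hck":2,"j":23,"pnl":36,"slp":51},"ltr":87,"o":0,"s":13,"uud":68}
After op 12 (replace /bgl 49): {"bgl":49,"ltr":87,"o":0,"s":13,"uud":68}
After op 13 (replace /bgl 1): {"bgl":1,"ltr":87,"o":0,"s":13,"uud":68}
After op 14 (replace /uud 10): {"bgl":1,"ltr":87,"o":0,"s":13,"uud":10}
After op 15 (remove /bgl): {"ltr":87,"o":0,"s":13,"uud":10}
After op 16 (replace /ltr 55): {"ltr":55,"o":0,"s":13,"uud":10}
After op 17 (replace /s 47): {"ltr":55,"o":0,"s":47,"uud":10}
After op 18 (add /k 13): {"k":13,"ltr":55,"o":0,"s":47,"uud":10}
After op 19 (add /h 22): {"h":22,"k":13,"ltr":55,"o":0,"s":47,"uud":10}
After op 20 (replace /uud 33): {"h":22,"k":13,"ltr":55,"o":0,"s":47,"uud":33}
After op 21 (add /j 95): {"h":22,"j":95,"k":13,"ltr":55,"o":0,"s":47,"uud":33}
After op 22 (remove /o): {"h":22,"j":95,"k":13,"ltr":55,"s":47,"uud":33}
Value at /uud: 33

Answer: 33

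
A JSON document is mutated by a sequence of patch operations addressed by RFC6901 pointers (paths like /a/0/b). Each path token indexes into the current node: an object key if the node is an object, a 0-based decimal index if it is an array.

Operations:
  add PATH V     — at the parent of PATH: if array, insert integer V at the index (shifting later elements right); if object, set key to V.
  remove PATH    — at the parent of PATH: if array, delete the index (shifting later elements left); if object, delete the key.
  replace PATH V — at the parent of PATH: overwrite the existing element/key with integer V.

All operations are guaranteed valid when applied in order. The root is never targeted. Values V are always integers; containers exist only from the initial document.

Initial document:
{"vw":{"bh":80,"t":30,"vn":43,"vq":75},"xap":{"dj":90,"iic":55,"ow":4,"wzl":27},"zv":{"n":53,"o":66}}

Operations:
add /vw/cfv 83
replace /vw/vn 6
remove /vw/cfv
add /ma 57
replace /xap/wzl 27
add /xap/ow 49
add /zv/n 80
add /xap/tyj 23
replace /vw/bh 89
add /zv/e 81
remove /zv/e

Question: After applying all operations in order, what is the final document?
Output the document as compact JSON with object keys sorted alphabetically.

Answer: {"ma":57,"vw":{"bh":89,"t":30,"vn":6,"vq":75},"xap":{"dj":90,"iic":55,"ow":49,"tyj":23,"wzl":27},"zv":{"n":80,"o":66}}

Derivation:
After op 1 (add /vw/cfv 83): {"vw":{"bh":80,"cfv":83,"t":30,"vn":43,"vq":75},"xap":{"dj":90,"iic":55,"ow":4,"wzl":27},"zv":{"n":53,"o":66}}
After op 2 (replace /vw/vn 6): {"vw":{"bh":80,"cfv":83,"t":30,"vn":6,"vq":75},"xap":{"dj":90,"iic":55,"ow":4,"wzl":27},"zv":{"n":53,"o":66}}
After op 3 (remove /vw/cfv): {"vw":{"bh":80,"t":30,"vn":6,"vq":75},"xap":{"dj":90,"iic":55,"ow":4,"wzl":27},"zv":{"n":53,"o":66}}
After op 4 (add /ma 57): {"ma":57,"vw":{"bh":80,"t":30,"vn":6,"vq":75},"xap":{"dj":90,"iic":55,"ow":4,"wzl":27},"zv":{"n":53,"o":66}}
After op 5 (replace /xap/wzl 27): {"ma":57,"vw":{"bh":80,"t":30,"vn":6,"vq":75},"xap":{"dj":90,"iic":55,"ow":4,"wzl":27},"zv":{"n":53,"o":66}}
After op 6 (add /xap/ow 49): {"ma":57,"vw":{"bh":80,"t":30,"vn":6,"vq":75},"xap":{"dj":90,"iic":55,"ow":49,"wzl":27},"zv":{"n":53,"o":66}}
After op 7 (add /zv/n 80): {"ma":57,"vw":{"bh":80,"t":30,"vn":6,"vq":75},"xap":{"dj":90,"iic":55,"ow":49,"wzl":27},"zv":{"n":80,"o":66}}
After op 8 (add /xap/tyj 23): {"ma":57,"vw":{"bh":80,"t":30,"vn":6,"vq":75},"xap":{"dj":90,"iic":55,"ow":49,"tyj":23,"wzl":27},"zv":{"n":80,"o":66}}
After op 9 (replace /vw/bh 89): {"ma":57,"vw":{"bh":89,"t":30,"vn":6,"vq":75},"xap":{"dj":90,"iic":55,"ow":49,"tyj":23,"wzl":27},"zv":{"n":80,"o":66}}
After op 10 (add /zv/e 81): {"ma":57,"vw":{"bh":89,"t":30,"vn":6,"vq":75},"xap":{"dj":90,"iic":55,"ow":49,"tyj":23,"wzl":27},"zv":{"e":81,"n":80,"o":66}}
After op 11 (remove /zv/e): {"ma":57,"vw":{"bh":89,"t":30,"vn":6,"vq":75},"xap":{"dj":90,"iic":55,"ow":49,"tyj":23,"wzl":27},"zv":{"n":80,"o":66}}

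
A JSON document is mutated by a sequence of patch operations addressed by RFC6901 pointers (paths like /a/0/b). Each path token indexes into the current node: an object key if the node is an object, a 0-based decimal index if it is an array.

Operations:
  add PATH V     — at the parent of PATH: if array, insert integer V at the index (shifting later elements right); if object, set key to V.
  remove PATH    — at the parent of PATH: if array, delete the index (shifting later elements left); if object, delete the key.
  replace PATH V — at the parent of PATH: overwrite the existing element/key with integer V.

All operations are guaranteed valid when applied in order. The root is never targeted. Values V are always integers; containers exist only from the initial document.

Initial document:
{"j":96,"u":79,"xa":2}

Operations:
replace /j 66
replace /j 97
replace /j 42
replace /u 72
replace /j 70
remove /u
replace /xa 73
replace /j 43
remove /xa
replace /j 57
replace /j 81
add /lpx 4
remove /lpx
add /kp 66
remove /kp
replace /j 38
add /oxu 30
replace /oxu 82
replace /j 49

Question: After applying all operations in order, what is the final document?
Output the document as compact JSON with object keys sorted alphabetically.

Answer: {"j":49,"oxu":82}

Derivation:
After op 1 (replace /j 66): {"j":66,"u":79,"xa":2}
After op 2 (replace /j 97): {"j":97,"u":79,"xa":2}
After op 3 (replace /j 42): {"j":42,"u":79,"xa":2}
After op 4 (replace /u 72): {"j":42,"u":72,"xa":2}
After op 5 (replace /j 70): {"j":70,"u":72,"xa":2}
After op 6 (remove /u): {"j":70,"xa":2}
After op 7 (replace /xa 73): {"j":70,"xa":73}
After op 8 (replace /j 43): {"j":43,"xa":73}
After op 9 (remove /xa): {"j":43}
After op 10 (replace /j 57): {"j":57}
After op 11 (replace /j 81): {"j":81}
After op 12 (add /lpx 4): {"j":81,"lpx":4}
After op 13 (remove /lpx): {"j":81}
After op 14 (add /kp 66): {"j":81,"kp":66}
After op 15 (remove /kp): {"j":81}
After op 16 (replace /j 38): {"j":38}
After op 17 (add /oxu 30): {"j":38,"oxu":30}
After op 18 (replace /oxu 82): {"j":38,"oxu":82}
After op 19 (replace /j 49): {"j":49,"oxu":82}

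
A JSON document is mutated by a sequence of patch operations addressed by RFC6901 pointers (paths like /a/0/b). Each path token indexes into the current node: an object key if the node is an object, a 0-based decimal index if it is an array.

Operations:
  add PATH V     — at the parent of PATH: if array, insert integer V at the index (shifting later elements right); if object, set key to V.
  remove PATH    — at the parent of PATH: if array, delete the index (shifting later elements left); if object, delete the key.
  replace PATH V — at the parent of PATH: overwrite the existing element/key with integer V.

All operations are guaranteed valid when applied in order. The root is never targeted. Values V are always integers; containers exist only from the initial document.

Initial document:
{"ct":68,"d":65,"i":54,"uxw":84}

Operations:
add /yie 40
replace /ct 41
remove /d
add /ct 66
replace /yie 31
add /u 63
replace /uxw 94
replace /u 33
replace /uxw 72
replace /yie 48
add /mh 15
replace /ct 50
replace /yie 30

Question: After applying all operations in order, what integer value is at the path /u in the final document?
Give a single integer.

After op 1 (add /yie 40): {"ct":68,"d":65,"i":54,"uxw":84,"yie":40}
After op 2 (replace /ct 41): {"ct":41,"d":65,"i":54,"uxw":84,"yie":40}
After op 3 (remove /d): {"ct":41,"i":54,"uxw":84,"yie":40}
After op 4 (add /ct 66): {"ct":66,"i":54,"uxw":84,"yie":40}
After op 5 (replace /yie 31): {"ct":66,"i":54,"uxw":84,"yie":31}
After op 6 (add /u 63): {"ct":66,"i":54,"u":63,"uxw":84,"yie":31}
After op 7 (replace /uxw 94): {"ct":66,"i":54,"u":63,"uxw":94,"yie":31}
After op 8 (replace /u 33): {"ct":66,"i":54,"u":33,"uxw":94,"yie":31}
After op 9 (replace /uxw 72): {"ct":66,"i":54,"u":33,"uxw":72,"yie":31}
After op 10 (replace /yie 48): {"ct":66,"i":54,"u":33,"uxw":72,"yie":48}
After op 11 (add /mh 15): {"ct":66,"i":54,"mh":15,"u":33,"uxw":72,"yie":48}
After op 12 (replace /ct 50): {"ct":50,"i":54,"mh":15,"u":33,"uxw":72,"yie":48}
After op 13 (replace /yie 30): {"ct":50,"i":54,"mh":15,"u":33,"uxw":72,"yie":30}
Value at /u: 33

Answer: 33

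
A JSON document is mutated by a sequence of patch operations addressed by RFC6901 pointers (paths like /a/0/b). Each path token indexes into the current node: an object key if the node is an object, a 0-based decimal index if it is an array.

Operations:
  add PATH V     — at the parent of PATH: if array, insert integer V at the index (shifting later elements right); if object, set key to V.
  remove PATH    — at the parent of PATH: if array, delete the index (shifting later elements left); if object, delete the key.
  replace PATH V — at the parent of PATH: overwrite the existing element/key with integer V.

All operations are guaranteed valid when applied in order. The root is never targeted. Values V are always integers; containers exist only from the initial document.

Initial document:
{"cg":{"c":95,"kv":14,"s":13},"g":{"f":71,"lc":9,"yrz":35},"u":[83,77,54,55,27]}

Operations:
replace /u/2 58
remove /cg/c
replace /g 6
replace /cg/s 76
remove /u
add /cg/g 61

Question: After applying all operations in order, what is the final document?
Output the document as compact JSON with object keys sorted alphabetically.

After op 1 (replace /u/2 58): {"cg":{"c":95,"kv":14,"s":13},"g":{"f":71,"lc":9,"yrz":35},"u":[83,77,58,55,27]}
After op 2 (remove /cg/c): {"cg":{"kv":14,"s":13},"g":{"f":71,"lc":9,"yrz":35},"u":[83,77,58,55,27]}
After op 3 (replace /g 6): {"cg":{"kv":14,"s":13},"g":6,"u":[83,77,58,55,27]}
After op 4 (replace /cg/s 76): {"cg":{"kv":14,"s":76},"g":6,"u":[83,77,58,55,27]}
After op 5 (remove /u): {"cg":{"kv":14,"s":76},"g":6}
After op 6 (add /cg/g 61): {"cg":{"g":61,"kv":14,"s":76},"g":6}

Answer: {"cg":{"g":61,"kv":14,"s":76},"g":6}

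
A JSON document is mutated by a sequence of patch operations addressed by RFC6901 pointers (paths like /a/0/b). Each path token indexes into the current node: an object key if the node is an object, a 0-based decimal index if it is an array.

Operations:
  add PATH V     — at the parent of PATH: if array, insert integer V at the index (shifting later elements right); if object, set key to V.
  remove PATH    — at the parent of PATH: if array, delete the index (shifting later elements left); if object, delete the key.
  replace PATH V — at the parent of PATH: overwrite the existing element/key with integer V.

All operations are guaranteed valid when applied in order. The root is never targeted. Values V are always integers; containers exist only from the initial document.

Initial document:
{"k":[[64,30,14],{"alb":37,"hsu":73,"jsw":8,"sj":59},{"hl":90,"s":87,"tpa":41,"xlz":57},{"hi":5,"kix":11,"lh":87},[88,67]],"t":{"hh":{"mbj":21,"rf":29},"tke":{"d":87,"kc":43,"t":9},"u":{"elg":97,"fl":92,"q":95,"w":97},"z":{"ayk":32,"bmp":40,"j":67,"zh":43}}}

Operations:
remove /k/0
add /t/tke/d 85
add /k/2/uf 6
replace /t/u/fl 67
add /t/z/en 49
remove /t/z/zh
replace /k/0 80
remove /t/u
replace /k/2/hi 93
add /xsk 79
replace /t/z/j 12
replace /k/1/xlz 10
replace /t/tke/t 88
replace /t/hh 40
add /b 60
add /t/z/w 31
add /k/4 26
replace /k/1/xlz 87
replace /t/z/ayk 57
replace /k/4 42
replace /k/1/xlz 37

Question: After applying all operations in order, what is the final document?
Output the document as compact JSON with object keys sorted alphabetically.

Answer: {"b":60,"k":[80,{"hl":90,"s":87,"tpa":41,"xlz":37},{"hi":93,"kix":11,"lh":87,"uf":6},[88,67],42],"t":{"hh":40,"tke":{"d":85,"kc":43,"t":88},"z":{"ayk":57,"bmp":40,"en":49,"j":12,"w":31}},"xsk":79}

Derivation:
After op 1 (remove /k/0): {"k":[{"alb":37,"hsu":73,"jsw":8,"sj":59},{"hl":90,"s":87,"tpa":41,"xlz":57},{"hi":5,"kix":11,"lh":87},[88,67]],"t":{"hh":{"mbj":21,"rf":29},"tke":{"d":87,"kc":43,"t":9},"u":{"elg":97,"fl":92,"q":95,"w":97},"z":{"ayk":32,"bmp":40,"j":67,"zh":43}}}
After op 2 (add /t/tke/d 85): {"k":[{"alb":37,"hsu":73,"jsw":8,"sj":59},{"hl":90,"s":87,"tpa":41,"xlz":57},{"hi":5,"kix":11,"lh":87},[88,67]],"t":{"hh":{"mbj":21,"rf":29},"tke":{"d":85,"kc":43,"t":9},"u":{"elg":97,"fl":92,"q":95,"w":97},"z":{"ayk":32,"bmp":40,"j":67,"zh":43}}}
After op 3 (add /k/2/uf 6): {"k":[{"alb":37,"hsu":73,"jsw":8,"sj":59},{"hl":90,"s":87,"tpa":41,"xlz":57},{"hi":5,"kix":11,"lh":87,"uf":6},[88,67]],"t":{"hh":{"mbj":21,"rf":29},"tke":{"d":85,"kc":43,"t":9},"u":{"elg":97,"fl":92,"q":95,"w":97},"z":{"ayk":32,"bmp":40,"j":67,"zh":43}}}
After op 4 (replace /t/u/fl 67): {"k":[{"alb":37,"hsu":73,"jsw":8,"sj":59},{"hl":90,"s":87,"tpa":41,"xlz":57},{"hi":5,"kix":11,"lh":87,"uf":6},[88,67]],"t":{"hh":{"mbj":21,"rf":29},"tke":{"d":85,"kc":43,"t":9},"u":{"elg":97,"fl":67,"q":95,"w":97},"z":{"ayk":32,"bmp":40,"j":67,"zh":43}}}
After op 5 (add /t/z/en 49): {"k":[{"alb":37,"hsu":73,"jsw":8,"sj":59},{"hl":90,"s":87,"tpa":41,"xlz":57},{"hi":5,"kix":11,"lh":87,"uf":6},[88,67]],"t":{"hh":{"mbj":21,"rf":29},"tke":{"d":85,"kc":43,"t":9},"u":{"elg":97,"fl":67,"q":95,"w":97},"z":{"ayk":32,"bmp":40,"en":49,"j":67,"zh":43}}}
After op 6 (remove /t/z/zh): {"k":[{"alb":37,"hsu":73,"jsw":8,"sj":59},{"hl":90,"s":87,"tpa":41,"xlz":57},{"hi":5,"kix":11,"lh":87,"uf":6},[88,67]],"t":{"hh":{"mbj":21,"rf":29},"tke":{"d":85,"kc":43,"t":9},"u":{"elg":97,"fl":67,"q":95,"w":97},"z":{"ayk":32,"bmp":40,"en":49,"j":67}}}
After op 7 (replace /k/0 80): {"k":[80,{"hl":90,"s":87,"tpa":41,"xlz":57},{"hi":5,"kix":11,"lh":87,"uf":6},[88,67]],"t":{"hh":{"mbj":21,"rf":29},"tke":{"d":85,"kc":43,"t":9},"u":{"elg":97,"fl":67,"q":95,"w":97},"z":{"ayk":32,"bmp":40,"en":49,"j":67}}}
After op 8 (remove /t/u): {"k":[80,{"hl":90,"s":87,"tpa":41,"xlz":57},{"hi":5,"kix":11,"lh":87,"uf":6},[88,67]],"t":{"hh":{"mbj":21,"rf":29},"tke":{"d":85,"kc":43,"t":9},"z":{"ayk":32,"bmp":40,"en":49,"j":67}}}
After op 9 (replace /k/2/hi 93): {"k":[80,{"hl":90,"s":87,"tpa":41,"xlz":57},{"hi":93,"kix":11,"lh":87,"uf":6},[88,67]],"t":{"hh":{"mbj":21,"rf":29},"tke":{"d":85,"kc":43,"t":9},"z":{"ayk":32,"bmp":40,"en":49,"j":67}}}
After op 10 (add /xsk 79): {"k":[80,{"hl":90,"s":87,"tpa":41,"xlz":57},{"hi":93,"kix":11,"lh":87,"uf":6},[88,67]],"t":{"hh":{"mbj":21,"rf":29},"tke":{"d":85,"kc":43,"t":9},"z":{"ayk":32,"bmp":40,"en":49,"j":67}},"xsk":79}
After op 11 (replace /t/z/j 12): {"k":[80,{"hl":90,"s":87,"tpa":41,"xlz":57},{"hi":93,"kix":11,"lh":87,"uf":6},[88,67]],"t":{"hh":{"mbj":21,"rf":29},"tke":{"d":85,"kc":43,"t":9},"z":{"ayk":32,"bmp":40,"en":49,"j":12}},"xsk":79}
After op 12 (replace /k/1/xlz 10): {"k":[80,{"hl":90,"s":87,"tpa":41,"xlz":10},{"hi":93,"kix":11,"lh":87,"uf":6},[88,67]],"t":{"hh":{"mbj":21,"rf":29},"tke":{"d":85,"kc":43,"t":9},"z":{"ayk":32,"bmp":40,"en":49,"j":12}},"xsk":79}
After op 13 (replace /t/tke/t 88): {"k":[80,{"hl":90,"s":87,"tpa":41,"xlz":10},{"hi":93,"kix":11,"lh":87,"uf":6},[88,67]],"t":{"hh":{"mbj":21,"rf":29},"tke":{"d":85,"kc":43,"t":88},"z":{"ayk":32,"bmp":40,"en":49,"j":12}},"xsk":79}
After op 14 (replace /t/hh 40): {"k":[80,{"hl":90,"s":87,"tpa":41,"xlz":10},{"hi":93,"kix":11,"lh":87,"uf":6},[88,67]],"t":{"hh":40,"tke":{"d":85,"kc":43,"t":88},"z":{"ayk":32,"bmp":40,"en":49,"j":12}},"xsk":79}
After op 15 (add /b 60): {"b":60,"k":[80,{"hl":90,"s":87,"tpa":41,"xlz":10},{"hi":93,"kix":11,"lh":87,"uf":6},[88,67]],"t":{"hh":40,"tke":{"d":85,"kc":43,"t":88},"z":{"ayk":32,"bmp":40,"en":49,"j":12}},"xsk":79}
After op 16 (add /t/z/w 31): {"b":60,"k":[80,{"hl":90,"s":87,"tpa":41,"xlz":10},{"hi":93,"kix":11,"lh":87,"uf":6},[88,67]],"t":{"hh":40,"tke":{"d":85,"kc":43,"t":88},"z":{"ayk":32,"bmp":40,"en":49,"j":12,"w":31}},"xsk":79}
After op 17 (add /k/4 26): {"b":60,"k":[80,{"hl":90,"s":87,"tpa":41,"xlz":10},{"hi":93,"kix":11,"lh":87,"uf":6},[88,67],26],"t":{"hh":40,"tke":{"d":85,"kc":43,"t":88},"z":{"ayk":32,"bmp":40,"en":49,"j":12,"w":31}},"xsk":79}
After op 18 (replace /k/1/xlz 87): {"b":60,"k":[80,{"hl":90,"s":87,"tpa":41,"xlz":87},{"hi":93,"kix":11,"lh":87,"uf":6},[88,67],26],"t":{"hh":40,"tke":{"d":85,"kc":43,"t":88},"z":{"ayk":32,"bmp":40,"en":49,"j":12,"w":31}},"xsk":79}
After op 19 (replace /t/z/ayk 57): {"b":60,"k":[80,{"hl":90,"s":87,"tpa":41,"xlz":87},{"hi":93,"kix":11,"lh":87,"uf":6},[88,67],26],"t":{"hh":40,"tke":{"d":85,"kc":43,"t":88},"z":{"ayk":57,"bmp":40,"en":49,"j":12,"w":31}},"xsk":79}
After op 20 (replace /k/4 42): {"b":60,"k":[80,{"hl":90,"s":87,"tpa":41,"xlz":87},{"hi":93,"kix":11,"lh":87,"uf":6},[88,67],42],"t":{"hh":40,"tke":{"d":85,"kc":43,"t":88},"z":{"ayk":57,"bmp":40,"en":49,"j":12,"w":31}},"xsk":79}
After op 21 (replace /k/1/xlz 37): {"b":60,"k":[80,{"hl":90,"s":87,"tpa":41,"xlz":37},{"hi":93,"kix":11,"lh":87,"uf":6},[88,67],42],"t":{"hh":40,"tke":{"d":85,"kc":43,"t":88},"z":{"ayk":57,"bmp":40,"en":49,"j":12,"w":31}},"xsk":79}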